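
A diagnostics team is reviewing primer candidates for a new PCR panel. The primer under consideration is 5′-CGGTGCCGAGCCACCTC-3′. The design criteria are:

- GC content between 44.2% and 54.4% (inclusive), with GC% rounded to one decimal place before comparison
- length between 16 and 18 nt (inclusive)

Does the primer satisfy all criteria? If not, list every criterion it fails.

Base counts: A=2, T=2, G=5, C=8 (length 17).
GC content: GC 13/17 = 76.5%, outside 44.2–54.4% ✗
length: length 17 ✓

Fails: GC content.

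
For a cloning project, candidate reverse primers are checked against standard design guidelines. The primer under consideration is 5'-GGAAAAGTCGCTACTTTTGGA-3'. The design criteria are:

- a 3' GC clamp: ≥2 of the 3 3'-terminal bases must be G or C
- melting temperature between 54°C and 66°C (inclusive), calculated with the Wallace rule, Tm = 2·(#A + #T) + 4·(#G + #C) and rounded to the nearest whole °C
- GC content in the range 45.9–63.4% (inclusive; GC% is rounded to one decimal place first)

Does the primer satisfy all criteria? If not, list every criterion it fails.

Fails: GC content.

Base counts: A=6, T=6, G=6, C=3 (length 21).
GC clamp: 3' end GGA has 2 G/C ✓
Tm: Tm = 2·12 + 4·9 = 60°C ✓
GC content: GC 9/21 = 42.9%, outside 45.9–63.4% ✗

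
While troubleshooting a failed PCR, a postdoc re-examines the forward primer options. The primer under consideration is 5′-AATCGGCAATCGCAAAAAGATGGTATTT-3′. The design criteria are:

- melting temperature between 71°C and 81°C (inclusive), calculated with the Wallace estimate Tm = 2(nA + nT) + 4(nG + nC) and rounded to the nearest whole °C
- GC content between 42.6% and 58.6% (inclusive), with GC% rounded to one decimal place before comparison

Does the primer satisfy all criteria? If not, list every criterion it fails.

Base counts: A=11, T=7, G=6, C=4 (length 28).
Tm: Tm = 2·18 + 4·10 = 76°C ✓
GC content: GC 10/28 = 35.7%, outside 42.6–58.6% ✗

Fails: GC content.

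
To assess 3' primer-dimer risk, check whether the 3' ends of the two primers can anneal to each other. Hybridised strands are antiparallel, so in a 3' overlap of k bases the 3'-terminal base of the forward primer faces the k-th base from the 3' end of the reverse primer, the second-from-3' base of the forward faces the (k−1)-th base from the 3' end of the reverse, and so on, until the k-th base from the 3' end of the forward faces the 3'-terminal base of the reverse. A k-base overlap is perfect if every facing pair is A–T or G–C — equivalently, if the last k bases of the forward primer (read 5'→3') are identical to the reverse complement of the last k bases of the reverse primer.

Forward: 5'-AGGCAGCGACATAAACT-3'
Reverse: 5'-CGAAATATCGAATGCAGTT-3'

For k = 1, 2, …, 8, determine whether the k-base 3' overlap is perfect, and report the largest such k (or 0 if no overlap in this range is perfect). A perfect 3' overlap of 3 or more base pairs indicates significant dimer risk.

Last 8 bases (5'→3') — forward …CATAAACT, reverse …ATGCAGTT.
Reverse complement of the reverse primer's last 8 bases: AACTGCAT; its first k bases are the reverse complement of the reverse primer's last k bases, so a perfect k-base overlap needs the forward primer's last k bases to equal them.
Comparing (forward last k vs required): k=1: T vs A ✗; k=2: CT vs AA ✗; k=3: ACT vs AAC ✗; k=4: AACT vs AACT ✓; k=5: AAACT vs AACTG ✗; k=6: TAAACT vs AACTGC ✗; k=7: ATAAACT vs AACTGCA ✗; k=8: CATAAACT vs AACTGCAT ✗.
Only k = 4 is perfect, so the longest perfect 3' overlap is 4.

Longest perfect overlap: 4 complementary base pairs; significant dimer risk (threshold 3).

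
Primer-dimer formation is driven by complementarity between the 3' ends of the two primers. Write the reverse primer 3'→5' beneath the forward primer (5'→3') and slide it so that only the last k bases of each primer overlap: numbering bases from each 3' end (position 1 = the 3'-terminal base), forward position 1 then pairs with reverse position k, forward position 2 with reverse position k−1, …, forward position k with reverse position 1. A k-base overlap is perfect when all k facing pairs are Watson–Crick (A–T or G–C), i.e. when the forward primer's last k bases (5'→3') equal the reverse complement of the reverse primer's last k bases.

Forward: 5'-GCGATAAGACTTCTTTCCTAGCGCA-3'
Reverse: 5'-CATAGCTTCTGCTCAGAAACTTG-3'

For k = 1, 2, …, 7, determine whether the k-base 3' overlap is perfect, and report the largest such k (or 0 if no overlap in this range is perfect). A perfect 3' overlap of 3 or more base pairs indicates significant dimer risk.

Last 7 bases (5'→3') — forward …TAGCGCA, reverse …AAACTTG.
Reverse complement of the reverse primer's last 7 bases: CAAGTTT; its first k bases are the reverse complement of the reverse primer's last k bases, so a perfect k-base overlap needs the forward primer's last k bases to equal them.
Comparing (forward last k vs required): k=1: A vs C ✗; k=2: CA vs CA ✓; k=3: GCA vs CAA ✗; k=4: CGCA vs CAAG ✗; k=5: GCGCA vs CAAGT ✗; k=6: AGCGCA vs CAAGTT ✗; k=7: TAGCGCA vs CAAGTTT ✗.
Only k = 2 is perfect, so the longest perfect 3' overlap is 2.

Longest perfect overlap: 2 complementary base pairs; below the dimer-risk threshold (threshold 3).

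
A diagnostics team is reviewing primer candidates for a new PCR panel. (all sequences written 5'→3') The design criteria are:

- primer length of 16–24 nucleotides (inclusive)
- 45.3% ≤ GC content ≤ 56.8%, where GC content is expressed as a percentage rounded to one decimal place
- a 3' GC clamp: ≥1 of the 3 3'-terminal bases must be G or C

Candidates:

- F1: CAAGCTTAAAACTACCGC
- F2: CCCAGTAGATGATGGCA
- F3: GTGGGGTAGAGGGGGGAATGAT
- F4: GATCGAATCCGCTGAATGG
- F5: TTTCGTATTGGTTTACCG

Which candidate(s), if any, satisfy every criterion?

F1 (18 nt, A=7 T=3 G=2 C=6): length 18 ✓; GC 8/18 = 44.4%, outside 45.3–56.8% ✗; 3' end CGC has 3 G/C ✓ — fails.
F2 (17 nt, A=5 T=3 G=5 C=4): length 17 ✓; GC 9/17 = 52.9% ✓; 3' end GCA has 2 G/C ✓ — passes.
F3 (22 nt, A=5 T=4 G=13 C=0): length 22 ✓; GC 13/22 = 59.1%, outside 45.3–56.8% ✗; 3' end GAT has 1 G/C ✓ — fails.
F4 (19 nt, A=5 T=4 G=6 C=4): length 19 ✓; GC 10/19 = 52.6% ✓; 3' end TGG has 2 G/C ✓ — passes.
F5 (18 nt, A=2 T=9 G=4 C=3): length 18 ✓; GC 7/18 = 38.9%, outside 45.3–56.8% ✗; 3' end CCG has 3 G/C ✓ — fails.

F2 and F4.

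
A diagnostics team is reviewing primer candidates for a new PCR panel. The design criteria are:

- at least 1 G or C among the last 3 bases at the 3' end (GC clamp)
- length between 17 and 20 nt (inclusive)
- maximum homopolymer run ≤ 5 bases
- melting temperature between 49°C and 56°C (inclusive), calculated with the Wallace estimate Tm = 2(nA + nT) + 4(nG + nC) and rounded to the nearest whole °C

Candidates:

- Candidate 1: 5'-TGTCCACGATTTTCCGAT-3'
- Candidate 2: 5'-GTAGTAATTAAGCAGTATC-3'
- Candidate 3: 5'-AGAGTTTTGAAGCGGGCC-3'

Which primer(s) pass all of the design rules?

Candidate 1 (18 nt, A=3 T=7 G=3 C=5): 3' end GAT has 1 G/C ✓; length 18 ✓; longest run = 4 ✓; Tm = 2·10 + 4·8 = 52°C ✓ — passes.
Candidate 2 (19 nt, A=7 T=6 G=4 C=2): 3' end ATC has 1 G/C ✓; length 19 ✓; longest run = 2 ✓; Tm = 2·13 + 4·6 = 50°C ✓ — passes.
Candidate 3 (18 nt, A=4 T=4 G=7 C=3): 3' end GCC has 3 G/C ✓; length 18 ✓; longest run = 4 ✓; Tm = 2·8 + 4·10 = 56°C ✓ — passes.

Candidate 1, Candidate 2 and Candidate 3.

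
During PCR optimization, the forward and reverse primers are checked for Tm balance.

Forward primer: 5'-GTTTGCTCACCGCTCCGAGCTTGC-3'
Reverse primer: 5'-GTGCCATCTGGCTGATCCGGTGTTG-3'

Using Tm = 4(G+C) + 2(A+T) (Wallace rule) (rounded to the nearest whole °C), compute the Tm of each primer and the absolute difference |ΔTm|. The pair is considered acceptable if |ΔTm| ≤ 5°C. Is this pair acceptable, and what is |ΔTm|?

Forward: A=2 T=7 G=6 C=9 → Tm = 2·9 + 4·15 = 78°C.
Reverse: A=2 T=8 G=9 C=6 → Tm = 2·10 + 4·15 = 80°C.
|ΔTm| = |78 − 80| = 2°C, ≤ 5°C.

|ΔTm| = 2°C; the pair is acceptable.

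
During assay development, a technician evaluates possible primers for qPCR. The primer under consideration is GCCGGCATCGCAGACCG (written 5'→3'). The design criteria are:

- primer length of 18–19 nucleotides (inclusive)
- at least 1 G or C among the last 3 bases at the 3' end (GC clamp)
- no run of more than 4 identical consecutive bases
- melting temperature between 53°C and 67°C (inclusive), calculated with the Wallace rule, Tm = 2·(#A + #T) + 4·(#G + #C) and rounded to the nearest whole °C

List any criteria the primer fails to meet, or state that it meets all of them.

Fails: length.

Base counts: A=3, T=1, G=6, C=7 (length 17).
length: length 17, outside 18–19 ✗
GC clamp: 3' end CCG has 3 G/C ✓
homopolymer run: longest run = 2 ✓
Tm: Tm = 2·4 + 4·13 = 60°C ✓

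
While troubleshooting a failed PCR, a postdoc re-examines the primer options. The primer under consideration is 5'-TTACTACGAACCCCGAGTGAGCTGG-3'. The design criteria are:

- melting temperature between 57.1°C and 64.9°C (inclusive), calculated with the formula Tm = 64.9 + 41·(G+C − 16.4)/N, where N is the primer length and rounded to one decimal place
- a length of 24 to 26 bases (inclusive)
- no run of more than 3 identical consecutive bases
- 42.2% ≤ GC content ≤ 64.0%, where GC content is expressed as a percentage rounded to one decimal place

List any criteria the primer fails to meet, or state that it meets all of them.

Fails: homopolymer run.

Base counts: A=6, T=5, G=7, C=7 (length 25).
Tm: Tm = 64.9 + 41·(14 − 16.4)/25 = 61.0°C ✓
length: length 25 ✓
homopolymer run: longest run = 4, exceeds 3 ✗
GC content: GC 14/25 = 56.0% ✓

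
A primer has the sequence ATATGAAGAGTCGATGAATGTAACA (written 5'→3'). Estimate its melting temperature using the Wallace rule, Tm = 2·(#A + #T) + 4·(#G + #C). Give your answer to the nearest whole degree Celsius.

66°C

Base counts: A=11, T=6, G=6, C=2 (length 25).
Tm = 2·(11+6) + 4·(6+2) = 2·17 + 4·8 = 34 + 32 = 66°C.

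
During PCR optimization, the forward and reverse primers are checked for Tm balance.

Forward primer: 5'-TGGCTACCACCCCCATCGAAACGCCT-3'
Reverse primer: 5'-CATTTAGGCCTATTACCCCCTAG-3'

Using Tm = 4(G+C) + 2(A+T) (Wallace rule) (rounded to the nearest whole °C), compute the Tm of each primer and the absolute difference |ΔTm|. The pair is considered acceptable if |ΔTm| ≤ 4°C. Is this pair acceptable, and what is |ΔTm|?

|ΔTm| = 16°C; the pair is not acceptable.

Forward: A=6 T=4 G=4 C=12 → Tm = 2·10 + 4·16 = 84°C.
Reverse: A=5 T=7 G=3 C=8 → Tm = 2·12 + 4·11 = 68°C.
|ΔTm| = |84 − 68| = 16°C, > 4°C.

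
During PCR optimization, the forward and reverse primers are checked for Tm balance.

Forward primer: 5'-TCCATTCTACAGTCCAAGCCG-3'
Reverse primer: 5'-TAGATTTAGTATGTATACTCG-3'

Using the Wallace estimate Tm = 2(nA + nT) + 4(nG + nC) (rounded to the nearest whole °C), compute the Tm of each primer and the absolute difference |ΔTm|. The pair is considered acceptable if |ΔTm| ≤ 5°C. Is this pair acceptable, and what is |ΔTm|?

Forward: A=5 T=5 G=3 C=8 → Tm = 2·10 + 4·11 = 64°C.
Reverse: A=6 T=9 G=4 C=2 → Tm = 2·15 + 4·6 = 54°C.
|ΔTm| = |64 − 54| = 10°C, > 5°C.

|ΔTm| = 10°C; the pair is not acceptable.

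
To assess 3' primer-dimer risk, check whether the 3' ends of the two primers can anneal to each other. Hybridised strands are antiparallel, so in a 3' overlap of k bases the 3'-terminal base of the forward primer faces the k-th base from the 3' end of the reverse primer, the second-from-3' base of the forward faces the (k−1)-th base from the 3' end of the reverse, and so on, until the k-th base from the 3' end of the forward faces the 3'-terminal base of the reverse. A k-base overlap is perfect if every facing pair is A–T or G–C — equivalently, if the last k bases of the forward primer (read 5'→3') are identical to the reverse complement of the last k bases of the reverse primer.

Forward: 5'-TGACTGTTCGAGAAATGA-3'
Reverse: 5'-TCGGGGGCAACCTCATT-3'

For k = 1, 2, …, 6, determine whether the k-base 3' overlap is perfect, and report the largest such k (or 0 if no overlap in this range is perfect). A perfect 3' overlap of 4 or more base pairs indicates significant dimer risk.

Last 6 bases (5'→3') — forward …AAATGA, reverse …CTCATT.
Reverse complement of the reverse primer's last 6 bases: AATGAG; its first k bases are the reverse complement of the reverse primer's last k bases, so a perfect k-base overlap needs the forward primer's last k bases to equal them.
Comparing (forward last k vs required): k=1: A vs A ✓; k=2: GA vs AA ✗; k=3: TGA vs AAT ✗; k=4: ATGA vs AATG ✗; k=5: AATGA vs AATGA ✓; k=6: AAATGA vs AATGAG ✗.
Perfect overlaps at k = 1, 5; the largest is 5.

Longest perfect overlap: 5 complementary base pairs; significant dimer risk (threshold 4).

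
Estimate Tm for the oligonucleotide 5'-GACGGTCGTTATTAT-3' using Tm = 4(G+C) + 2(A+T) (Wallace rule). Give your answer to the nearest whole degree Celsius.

Base counts: A=3, T=6, G=4, C=2 (length 15).
Tm = 2·(3+6) + 4·(4+2) = 2·9 + 4·6 = 18 + 24 = 42°C.

42°C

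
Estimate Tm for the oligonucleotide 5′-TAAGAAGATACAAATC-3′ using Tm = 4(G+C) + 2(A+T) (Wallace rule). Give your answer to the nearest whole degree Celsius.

Base counts: A=9, T=3, G=2, C=2 (length 16).
Tm = 2·(9+3) + 4·(2+2) = 2·12 + 4·4 = 24 + 16 = 40°C.

40°C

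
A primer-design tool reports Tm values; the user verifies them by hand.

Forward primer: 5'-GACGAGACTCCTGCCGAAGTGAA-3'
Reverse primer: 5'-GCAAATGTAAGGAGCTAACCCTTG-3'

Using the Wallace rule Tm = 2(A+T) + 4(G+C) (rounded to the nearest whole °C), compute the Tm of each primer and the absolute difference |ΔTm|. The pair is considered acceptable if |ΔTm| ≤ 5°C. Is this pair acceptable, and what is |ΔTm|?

|ΔTm| = 2°C; the pair is acceptable.

Forward: A=7 T=3 G=7 C=6 → Tm = 2·10 + 4·13 = 72°C.
Reverse: A=8 T=5 G=6 C=5 → Tm = 2·13 + 4·11 = 70°C.
|ΔTm| = |72 − 70| = 2°C, ≤ 5°C.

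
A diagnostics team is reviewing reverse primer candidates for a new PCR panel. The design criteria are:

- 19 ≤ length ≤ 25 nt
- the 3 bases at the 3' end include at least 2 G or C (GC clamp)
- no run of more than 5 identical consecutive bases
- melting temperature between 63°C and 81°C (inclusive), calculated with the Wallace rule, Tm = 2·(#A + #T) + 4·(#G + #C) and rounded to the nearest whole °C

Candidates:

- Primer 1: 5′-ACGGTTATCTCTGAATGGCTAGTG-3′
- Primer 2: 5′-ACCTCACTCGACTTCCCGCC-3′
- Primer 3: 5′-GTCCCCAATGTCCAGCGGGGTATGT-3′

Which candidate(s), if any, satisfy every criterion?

Primer 1 (24 nt, A=5 T=8 G=7 C=4): length 24 ✓; 3' end GTG has 2 G/C ✓; longest run = 2 ✓; Tm = 2·13 + 4·11 = 70°C ✓ — passes.
Primer 2 (20 nt, A=3 T=4 G=2 C=11): length 20 ✓; 3' end GCC has 3 G/C ✓; longest run = 3 ✓; Tm = 2·7 + 4·13 = 66°C ✓ — passes.
Primer 3 (25 nt, A=4 T=6 G=8 C=7): length 25 ✓; 3' end TGT has 1 G/C, need ≥2 ✗; longest run = 4 ✓; Tm = 2·10 + 4·15 = 80°C ✓ — fails.

Primer 1 and Primer 2.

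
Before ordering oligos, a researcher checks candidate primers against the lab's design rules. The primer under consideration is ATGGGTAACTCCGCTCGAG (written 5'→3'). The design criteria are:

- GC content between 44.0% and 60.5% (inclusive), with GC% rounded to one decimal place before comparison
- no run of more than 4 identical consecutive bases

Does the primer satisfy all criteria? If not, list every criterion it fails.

Base counts: A=4, T=4, G=6, C=5 (length 19).
GC content: GC 11/19 = 57.9% ✓
homopolymer run: longest run = 3 ✓

Meets all criteria.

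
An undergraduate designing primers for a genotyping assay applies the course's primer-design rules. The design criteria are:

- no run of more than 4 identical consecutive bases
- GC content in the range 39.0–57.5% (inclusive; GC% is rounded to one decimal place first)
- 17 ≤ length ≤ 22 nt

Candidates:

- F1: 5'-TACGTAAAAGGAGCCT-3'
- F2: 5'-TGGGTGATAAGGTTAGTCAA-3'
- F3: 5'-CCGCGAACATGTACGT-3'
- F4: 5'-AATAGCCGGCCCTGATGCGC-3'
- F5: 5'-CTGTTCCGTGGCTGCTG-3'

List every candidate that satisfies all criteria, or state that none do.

F2 only.

F1 (16 nt, A=6 T=3 G=4 C=3): longest run = 4 ✓; GC 7/16 = 43.8% ✓; length 16, outside 17–22 ✗ — fails.
F2 (20 nt, A=6 T=6 G=7 C=1): longest run = 3 ✓; GC 8/20 = 40.0% ✓; length 20 ✓ — passes.
F3 (16 nt, A=4 T=3 G=4 C=5): longest run = 2 ✓; GC 9/16 = 56.3% ✓; length 16, outside 17–22 ✗ — fails.
F4 (20 nt, A=4 T=3 G=6 C=7): longest run = 3 ✓; GC 13/20 = 65.0%, outside 39.0–57.5% ✗; length 20 ✓ — fails.
F5 (17 nt, A=0 T=6 G=6 C=5): longest run = 2 ✓; GC 11/17 = 64.7%, outside 39.0–57.5% ✗; length 17 ✓ — fails.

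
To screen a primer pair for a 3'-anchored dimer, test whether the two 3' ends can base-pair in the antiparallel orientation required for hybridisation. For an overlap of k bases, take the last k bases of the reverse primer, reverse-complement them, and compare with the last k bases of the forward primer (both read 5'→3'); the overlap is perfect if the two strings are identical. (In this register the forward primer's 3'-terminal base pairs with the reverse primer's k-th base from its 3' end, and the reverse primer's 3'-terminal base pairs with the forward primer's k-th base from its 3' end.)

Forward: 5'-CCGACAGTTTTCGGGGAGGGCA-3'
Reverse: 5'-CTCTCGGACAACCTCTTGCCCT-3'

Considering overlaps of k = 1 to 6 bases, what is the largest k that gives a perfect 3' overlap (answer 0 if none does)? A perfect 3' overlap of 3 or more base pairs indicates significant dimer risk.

Last 6 bases (5'→3') — forward …AGGGCA, reverse …TGCCCT.
Reverse complement of the reverse primer's last 6 bases: AGGGCA; its first k bases are the reverse complement of the reverse primer's last k bases, so a perfect k-base overlap needs the forward primer's last k bases to equal them.
Comparing (forward last k vs required): k=1: A vs A ✓; k=2: CA vs AG ✗; k=3: GCA vs AGG ✗; k=4: GGCA vs AGGG ✗; k=5: GGGCA vs AGGGC ✗; k=6: AGGGCA vs AGGGCA ✓.
Perfect overlaps at k = 1, 6; the largest is 6.

Longest perfect overlap: 6 complementary base pairs; significant dimer risk (threshold 3).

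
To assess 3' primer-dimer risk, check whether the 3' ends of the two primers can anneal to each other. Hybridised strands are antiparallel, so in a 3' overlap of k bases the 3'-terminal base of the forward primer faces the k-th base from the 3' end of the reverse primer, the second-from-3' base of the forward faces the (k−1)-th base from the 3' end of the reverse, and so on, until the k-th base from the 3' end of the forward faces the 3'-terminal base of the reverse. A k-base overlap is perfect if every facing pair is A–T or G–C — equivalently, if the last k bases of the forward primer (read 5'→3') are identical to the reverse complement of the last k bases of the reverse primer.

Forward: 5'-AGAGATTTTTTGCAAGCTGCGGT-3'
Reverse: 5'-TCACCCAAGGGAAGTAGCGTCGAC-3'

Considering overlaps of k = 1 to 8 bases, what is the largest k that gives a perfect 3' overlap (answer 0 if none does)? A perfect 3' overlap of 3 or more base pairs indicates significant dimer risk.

Longest perfect overlap: 2 complementary base pairs; below the dimer-risk threshold (threshold 3).

Last 8 bases (5'→3') — forward …GCTGCGGT, reverse …GCGTCGAC.
Reverse complement of the reverse primer's last 8 bases: GTCGACGC; its first k bases are the reverse complement of the reverse primer's last k bases, so a perfect k-base overlap needs the forward primer's last k bases to equal them.
Comparing (forward last k vs required): k=1: T vs G ✗; k=2: GT vs GT ✓; k=3: GGT vs GTC ✗; k=4: CGGT vs GTCG ✗; k=5: GCGGT vs GTCGA ✗; k=6: TGCGGT vs GTCGAC ✗; k=7: CTGCGGT vs GTCGACG ✗; k=8: GCTGCGGT vs GTCGACGC ✗.
Only k = 2 is perfect, so the longest perfect 3' overlap is 2.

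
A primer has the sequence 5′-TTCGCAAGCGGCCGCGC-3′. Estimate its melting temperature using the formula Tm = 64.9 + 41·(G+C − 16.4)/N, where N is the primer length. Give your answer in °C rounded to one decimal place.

56.7°C

Base counts: A=2, T=2, G=6, C=7; G+C = 13, N = 17.
Tm = 64.9 + 41·(13 − 16.4)/17 = 64.9 + -139.40/17 = 56.7°C.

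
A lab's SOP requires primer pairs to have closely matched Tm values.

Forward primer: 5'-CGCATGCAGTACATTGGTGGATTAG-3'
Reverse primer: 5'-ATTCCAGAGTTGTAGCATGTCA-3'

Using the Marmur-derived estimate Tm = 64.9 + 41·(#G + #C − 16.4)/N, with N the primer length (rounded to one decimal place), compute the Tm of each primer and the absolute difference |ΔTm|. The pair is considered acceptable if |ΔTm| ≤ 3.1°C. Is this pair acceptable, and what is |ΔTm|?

Forward: G+C = 12, N = 25 → Tm = 64.9 + 41·(12 − 16.4)/25 = 57.7°C.
Reverse: G+C = 9, N = 22 → Tm = 64.9 + 41·(9 − 16.4)/22 = 51.1°C.
|ΔTm| = |57.7 − 51.1| = 6.6°C, > 3.1°C.

|ΔTm| = 6.6°C; the pair is not acceptable.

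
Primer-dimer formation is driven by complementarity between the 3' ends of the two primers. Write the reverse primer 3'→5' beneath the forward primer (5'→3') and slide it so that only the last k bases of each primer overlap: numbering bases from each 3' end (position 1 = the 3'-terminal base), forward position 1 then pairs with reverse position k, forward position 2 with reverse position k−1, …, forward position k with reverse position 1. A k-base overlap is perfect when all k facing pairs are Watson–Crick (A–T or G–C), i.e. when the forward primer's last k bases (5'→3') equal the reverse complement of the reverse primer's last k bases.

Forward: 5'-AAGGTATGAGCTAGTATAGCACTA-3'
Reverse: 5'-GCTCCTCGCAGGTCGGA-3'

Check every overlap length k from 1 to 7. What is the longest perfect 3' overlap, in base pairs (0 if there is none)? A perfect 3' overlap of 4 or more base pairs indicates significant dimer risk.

Longest perfect overlap: 0 complementary base pairs; below the dimer-risk threshold (threshold 4).

Last 7 bases (5'→3') — forward …AGCACTA, reverse …GGTCGGA.
Reverse complement of the reverse primer's last 7 bases: TCCGACC; its first k bases are the reverse complement of the reverse primer's last k bases, so a perfect k-base overlap needs the forward primer's last k bases to equal them.
Comparing (forward last k vs required): k=1: A vs T ✗; k=2: TA vs TC ✗; k=3: CTA vs TCC ✗; k=4: ACTA vs TCCG ✗; k=5: CACTA vs TCCGA ✗; k=6: GCACTA vs TCCGAC ✗; k=7: AGCACTA vs TCCGACC ✗.
No overlap length from 1 to 7 is perfect, so the longest perfect 3' overlap is 0.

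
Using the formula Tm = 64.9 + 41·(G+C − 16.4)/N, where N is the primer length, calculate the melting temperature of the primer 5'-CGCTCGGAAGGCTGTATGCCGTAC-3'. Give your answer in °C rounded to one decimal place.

Base counts: A=4, T=5, G=8, C=7; G+C = 15, N = 24.
Tm = 64.9 + 41·(15 − 16.4)/24 = 64.9 + -57.40/24 = 62.5°C.

62.5°C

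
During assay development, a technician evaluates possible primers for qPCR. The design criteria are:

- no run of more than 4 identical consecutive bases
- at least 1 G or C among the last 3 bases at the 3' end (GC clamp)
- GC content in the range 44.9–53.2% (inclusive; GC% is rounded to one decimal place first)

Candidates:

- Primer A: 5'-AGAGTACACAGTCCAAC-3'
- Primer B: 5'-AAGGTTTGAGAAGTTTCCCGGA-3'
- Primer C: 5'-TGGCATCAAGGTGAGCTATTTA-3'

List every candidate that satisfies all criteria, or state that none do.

Primer A (17 nt, A=7 T=2 G=3 C=5): longest run = 2 ✓; 3' end AAC has 1 G/C ✓; GC 8/17 = 47.1% ✓ — passes.
Primer B (22 nt, A=6 T=6 G=7 C=3): longest run = 3 ✓; 3' end GGA has 2 G/C ✓; GC 10/22 = 45.5% ✓ — passes.
Primer C (22 nt, A=6 T=7 G=6 C=3): longest run = 3 ✓; 3' end TTA has 0 G/C, need ≥1 ✗; GC 9/22 = 40.9%, outside 44.9–53.2% ✗ — fails.

Primer A and Primer B.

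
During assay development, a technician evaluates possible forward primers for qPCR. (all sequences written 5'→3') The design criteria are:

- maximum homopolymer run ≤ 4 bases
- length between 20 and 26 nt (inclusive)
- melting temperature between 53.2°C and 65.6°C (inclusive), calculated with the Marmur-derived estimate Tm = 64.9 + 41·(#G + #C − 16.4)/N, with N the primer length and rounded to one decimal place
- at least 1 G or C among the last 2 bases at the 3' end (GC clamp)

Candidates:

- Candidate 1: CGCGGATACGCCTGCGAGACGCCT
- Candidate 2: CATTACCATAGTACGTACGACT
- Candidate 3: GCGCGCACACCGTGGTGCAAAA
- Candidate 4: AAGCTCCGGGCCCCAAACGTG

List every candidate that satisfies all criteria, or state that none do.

Candidate 1 (24 nt, A=4 T=3 G=8 C=9): longest run = 2 ✓; length 24 ✓; Tm = 64.9 + 41·(17 − 16.4)/24 = 65.9°C, outside 53.2–65.6°C ✗; 3' end CT has 1 G/C ✓ — fails.
Candidate 2 (22 nt, A=7 T=6 G=3 C=6): longest run = 2 ✓; length 22 ✓; Tm = 64.9 + 41·(9 − 16.4)/22 = 51.1°C, outside 53.2–65.6°C ✗; 3' end CT has 1 G/C ✓ — fails.
Candidate 3 (22 nt, A=6 T=2 G=7 C=7): longest run = 4 ✓; length 22 ✓; Tm = 64.9 + 41·(14 − 16.4)/22 = 60.4°C ✓; 3' end AA has 0 G/C, need ≥1 ✗ — fails.
Candidate 4 (21 nt, A=5 T=2 G=6 C=8): longest run = 4 ✓; length 21 ✓; Tm = 64.9 + 41·(14 − 16.4)/21 = 60.2°C ✓; 3' end TG has 1 G/C ✓ — passes.

Candidate 4 only.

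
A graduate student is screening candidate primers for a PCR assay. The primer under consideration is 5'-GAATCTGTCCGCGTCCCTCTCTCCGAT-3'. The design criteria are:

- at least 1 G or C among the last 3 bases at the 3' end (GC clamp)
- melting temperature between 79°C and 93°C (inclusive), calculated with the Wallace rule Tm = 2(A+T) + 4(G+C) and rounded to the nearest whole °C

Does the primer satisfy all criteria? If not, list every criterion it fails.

Meets all criteria.

Base counts: A=3, T=8, G=5, C=11 (length 27).
GC clamp: 3' end GAT has 1 G/C ✓
Tm: Tm = 2·11 + 4·16 = 86°C ✓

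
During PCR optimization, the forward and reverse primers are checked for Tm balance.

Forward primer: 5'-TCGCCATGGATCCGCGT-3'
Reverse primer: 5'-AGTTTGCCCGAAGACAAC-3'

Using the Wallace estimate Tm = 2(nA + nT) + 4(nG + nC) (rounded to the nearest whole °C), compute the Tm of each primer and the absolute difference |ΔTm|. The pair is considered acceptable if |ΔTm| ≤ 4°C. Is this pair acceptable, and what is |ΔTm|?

Forward: A=2 T=4 G=5 C=6 → Tm = 2·6 + 4·11 = 56°C.
Reverse: A=6 T=3 G=4 C=5 → Tm = 2·9 + 4·9 = 54°C.
|ΔTm| = |56 − 54| = 2°C, ≤ 4°C.

|ΔTm| = 2°C; the pair is acceptable.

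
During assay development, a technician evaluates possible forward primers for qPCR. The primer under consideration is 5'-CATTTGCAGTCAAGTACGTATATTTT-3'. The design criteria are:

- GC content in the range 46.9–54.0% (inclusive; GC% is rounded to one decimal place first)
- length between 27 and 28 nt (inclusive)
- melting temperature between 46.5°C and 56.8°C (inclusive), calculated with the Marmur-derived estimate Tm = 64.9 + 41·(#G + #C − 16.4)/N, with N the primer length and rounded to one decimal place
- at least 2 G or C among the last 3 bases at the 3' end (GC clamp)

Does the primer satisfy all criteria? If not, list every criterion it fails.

Base counts: A=7, T=11, G=4, C=4 (length 26).
GC content: GC 8/26 = 30.8%, outside 46.9–54.0% ✗
length: length 26, outside 27–28 ✗
Tm: Tm = 64.9 + 41·(8 − 16.4)/26 = 51.7°C ✓
GC clamp: 3' end TTT has 0 G/C, need ≥2 ✗

Fails: GC content, length, GC clamp.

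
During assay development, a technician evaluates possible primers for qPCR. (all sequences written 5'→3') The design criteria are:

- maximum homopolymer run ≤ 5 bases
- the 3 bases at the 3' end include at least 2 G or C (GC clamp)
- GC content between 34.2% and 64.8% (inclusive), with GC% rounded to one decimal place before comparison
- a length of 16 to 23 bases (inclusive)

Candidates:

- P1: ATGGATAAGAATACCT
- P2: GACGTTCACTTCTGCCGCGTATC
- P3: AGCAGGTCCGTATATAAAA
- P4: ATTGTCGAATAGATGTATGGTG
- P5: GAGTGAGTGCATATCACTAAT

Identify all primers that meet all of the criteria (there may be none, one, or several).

P4 only.

P1 (16 nt, A=7 T=4 G=3 C=2): longest run = 2 ✓; 3' end CCT has 2 G/C ✓; GC 5/16 = 31.3%, outside 34.2–64.8% ✗; length 16 ✓ — fails.
P2 (23 nt, A=3 T=7 G=5 C=8): longest run = 2 ✓; 3' end ATC has 1 G/C, need ≥2 ✗; GC 13/23 = 56.5% ✓; length 23 ✓ — fails.
P3 (19 nt, A=8 T=4 G=4 C=3): longest run = 4 ✓; 3' end AAA has 0 G/C, need ≥2 ✗; GC 7/19 = 36.8% ✓; length 19 ✓ — fails.
P4 (22 nt, A=6 T=8 G=7 C=1): longest run = 2 ✓; 3' end GTG has 2 G/C ✓; GC 8/22 = 36.4% ✓; length 22 ✓ — passes.
P5 (21 nt, A=7 T=6 G=5 C=3): longest run = 2 ✓; 3' end AAT has 0 G/C, need ≥2 ✗; GC 8/21 = 38.1% ✓; length 21 ✓ — fails.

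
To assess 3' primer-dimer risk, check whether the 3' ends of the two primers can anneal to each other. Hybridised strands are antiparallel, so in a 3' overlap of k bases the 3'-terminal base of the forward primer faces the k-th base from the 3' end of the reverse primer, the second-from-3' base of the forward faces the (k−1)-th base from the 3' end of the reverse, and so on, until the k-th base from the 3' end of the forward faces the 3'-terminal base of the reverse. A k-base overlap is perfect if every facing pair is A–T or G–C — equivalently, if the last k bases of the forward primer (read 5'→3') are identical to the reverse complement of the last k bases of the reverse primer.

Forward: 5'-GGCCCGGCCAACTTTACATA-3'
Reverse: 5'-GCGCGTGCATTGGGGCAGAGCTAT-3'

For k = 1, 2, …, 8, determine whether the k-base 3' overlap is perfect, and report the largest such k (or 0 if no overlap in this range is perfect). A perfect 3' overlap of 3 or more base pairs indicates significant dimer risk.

Longest perfect overlap: 3 complementary base pairs; significant dimer risk (threshold 3).

Last 8 bases (5'→3') — forward …TTTACATA, reverse …AGAGCTAT.
Reverse complement of the reverse primer's last 8 bases: ATAGCTCT; its first k bases are the reverse complement of the reverse primer's last k bases, so a perfect k-base overlap needs the forward primer's last k bases to equal them.
Comparing (forward last k vs required): k=1: A vs A ✓; k=2: TA vs AT ✗; k=3: ATA vs ATA ✓; k=4: CATA vs ATAG ✗; k=5: ACATA vs ATAGC ✗; k=6: TACATA vs ATAGCT ✗; k=7: TTACATA vs ATAGCTC ✗; k=8: TTTACATA vs ATAGCTCT ✗.
Perfect overlaps at k = 1, 3; the largest is 3.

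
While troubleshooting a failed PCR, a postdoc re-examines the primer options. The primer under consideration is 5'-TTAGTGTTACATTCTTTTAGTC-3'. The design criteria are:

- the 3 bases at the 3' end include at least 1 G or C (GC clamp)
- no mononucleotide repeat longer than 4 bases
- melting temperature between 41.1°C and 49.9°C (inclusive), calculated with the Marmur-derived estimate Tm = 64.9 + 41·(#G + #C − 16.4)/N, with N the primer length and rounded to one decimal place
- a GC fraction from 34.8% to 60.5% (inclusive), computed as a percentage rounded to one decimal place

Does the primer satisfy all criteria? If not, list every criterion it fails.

Base counts: A=4, T=12, G=3, C=3 (length 22).
GC clamp: 3' end GTC has 2 G/C ✓
homopolymer run: longest run = 4 ✓
Tm: Tm = 64.9 + 41·(6 − 16.4)/22 = 45.5°C ✓
GC content: GC 6/22 = 27.3%, outside 34.8–60.5% ✗

Fails: GC content.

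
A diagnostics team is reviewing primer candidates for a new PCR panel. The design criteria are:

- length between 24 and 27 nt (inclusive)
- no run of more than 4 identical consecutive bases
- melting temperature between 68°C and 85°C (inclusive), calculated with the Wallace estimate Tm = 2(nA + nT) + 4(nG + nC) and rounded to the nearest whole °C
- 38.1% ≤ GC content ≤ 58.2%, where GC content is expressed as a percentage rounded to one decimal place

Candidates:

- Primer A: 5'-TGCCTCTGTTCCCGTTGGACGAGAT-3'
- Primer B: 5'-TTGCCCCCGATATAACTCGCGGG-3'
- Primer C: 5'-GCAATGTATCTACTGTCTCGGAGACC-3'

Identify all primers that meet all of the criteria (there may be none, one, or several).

Primer A and Primer C.

Primer A (25 nt, A=3 T=8 G=7 C=7): length 25 ✓; longest run = 3 ✓; Tm = 2·11 + 4·14 = 78°C ✓; GC 14/25 = 56.0% ✓ — passes.
Primer B (23 nt, A=4 T=5 G=6 C=8): length 23, outside 24–27 ✗; longest run = 5, exceeds 4 ✗; Tm = 2·9 + 4·14 = 74°C ✓; GC 14/23 = 60.9%, outside 38.1–58.2% ✗ — fails.
Primer C (26 nt, A=6 T=7 G=6 C=7): length 26 ✓; longest run = 2 ✓; Tm = 2·13 + 4·13 = 78°C ✓; GC 13/26 = 50.0% ✓ — passes.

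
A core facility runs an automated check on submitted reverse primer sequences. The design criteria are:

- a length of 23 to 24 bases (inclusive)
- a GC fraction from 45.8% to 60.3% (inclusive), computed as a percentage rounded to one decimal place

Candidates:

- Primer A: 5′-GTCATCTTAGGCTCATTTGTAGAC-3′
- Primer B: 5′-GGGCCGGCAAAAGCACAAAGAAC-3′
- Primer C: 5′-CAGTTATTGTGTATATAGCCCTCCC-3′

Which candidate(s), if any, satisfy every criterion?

Primer B only.

Primer A (24 nt, A=5 T=9 G=5 C=5): length 24 ✓; GC 10/24 = 41.7%, outside 45.8–60.3% ✗ — fails.
Primer B (23 nt, A=10 T=0 G=7 C=6): length 23 ✓; GC 13/23 = 56.5% ✓ — passes.
Primer C (25 nt, A=5 T=9 G=4 C=7): length 25, outside 23–24 ✗; GC 11/25 = 44.0%, outside 45.8–60.3% ✗ — fails.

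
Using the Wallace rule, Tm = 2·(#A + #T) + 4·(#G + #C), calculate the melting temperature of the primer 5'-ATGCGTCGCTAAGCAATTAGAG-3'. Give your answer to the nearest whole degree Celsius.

64°C

Base counts: A=7, T=5, G=6, C=4 (length 22).
Tm = 2·(7+5) + 4·(6+4) = 2·12 + 4·10 = 24 + 40 = 64°C.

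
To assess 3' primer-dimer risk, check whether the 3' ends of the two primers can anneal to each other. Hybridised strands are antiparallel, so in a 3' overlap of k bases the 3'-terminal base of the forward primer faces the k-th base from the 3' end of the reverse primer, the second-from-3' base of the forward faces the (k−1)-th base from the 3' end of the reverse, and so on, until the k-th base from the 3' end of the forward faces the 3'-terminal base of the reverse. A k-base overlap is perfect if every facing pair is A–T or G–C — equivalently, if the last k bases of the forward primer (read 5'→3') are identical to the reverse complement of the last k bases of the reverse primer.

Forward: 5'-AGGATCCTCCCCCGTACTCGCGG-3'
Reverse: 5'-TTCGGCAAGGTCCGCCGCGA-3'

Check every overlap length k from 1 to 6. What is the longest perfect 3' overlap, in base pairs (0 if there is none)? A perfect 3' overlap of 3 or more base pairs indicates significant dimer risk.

Last 6 bases (5'→3') — forward …TCGCGG, reverse …CCGCGA.
Reverse complement of the reverse primer's last 6 bases: TCGCGG; its first k bases are the reverse complement of the reverse primer's last k bases, so a perfect k-base overlap needs the forward primer's last k bases to equal them.
Comparing (forward last k vs required): k=1: G vs T ✗; k=2: GG vs TC ✗; k=3: CGG vs TCG ✗; k=4: GCGG vs TCGC ✗; k=5: CGCGG vs TCGCG ✗; k=6: TCGCGG vs TCGCGG ✓.
Only k = 6 is perfect, so the longest perfect 3' overlap is 6.

Longest perfect overlap: 6 complementary base pairs; significant dimer risk (threshold 3).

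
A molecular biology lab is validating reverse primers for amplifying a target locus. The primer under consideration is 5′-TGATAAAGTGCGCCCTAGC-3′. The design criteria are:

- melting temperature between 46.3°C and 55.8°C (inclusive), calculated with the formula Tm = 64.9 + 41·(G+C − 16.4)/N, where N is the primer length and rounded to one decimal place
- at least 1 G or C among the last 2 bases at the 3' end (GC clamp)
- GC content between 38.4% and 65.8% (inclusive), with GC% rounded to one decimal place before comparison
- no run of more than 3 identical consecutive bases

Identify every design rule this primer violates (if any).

Base counts: A=5, T=4, G=5, C=5 (length 19).
Tm: Tm = 64.9 + 41·(10 − 16.4)/19 = 51.1°C ✓
GC clamp: 3' end GC has 2 G/C ✓
GC content: GC 10/19 = 52.6% ✓
homopolymer run: longest run = 3 ✓

Meets all criteria.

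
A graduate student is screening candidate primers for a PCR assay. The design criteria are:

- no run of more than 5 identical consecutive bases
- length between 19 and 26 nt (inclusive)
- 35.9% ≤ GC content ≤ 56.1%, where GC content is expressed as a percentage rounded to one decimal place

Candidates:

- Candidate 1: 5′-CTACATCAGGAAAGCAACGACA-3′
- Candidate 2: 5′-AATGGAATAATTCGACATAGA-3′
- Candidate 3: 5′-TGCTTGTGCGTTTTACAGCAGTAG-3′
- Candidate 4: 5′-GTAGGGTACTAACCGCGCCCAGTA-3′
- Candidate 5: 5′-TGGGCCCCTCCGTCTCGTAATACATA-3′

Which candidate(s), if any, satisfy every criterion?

Candidate 1, Candidate 3 and Candidate 5.

Candidate 1 (22 nt, A=10 T=2 G=4 C=6): longest run = 3 ✓; length 22 ✓; GC 10/22 = 45.5% ✓ — passes.
Candidate 2 (21 nt, A=10 T=5 G=4 C=2): longest run = 2 ✓; length 21 ✓; GC 6/21 = 28.6%, outside 35.9–56.1% ✗ — fails.
Candidate 3 (24 nt, A=4 T=9 G=7 C=4): longest run = 4 ✓; length 24 ✓; GC 11/24 = 45.8% ✓ — passes.
Candidate 4 (24 nt, A=6 T=4 G=7 C=7): longest run = 3 ✓; length 24 ✓; GC 14/24 = 58.3%, outside 35.9–56.1% ✗ — fails.
Candidate 5 (26 nt, A=5 T=7 G=5 C=9): longest run = 4 ✓; length 26 ✓; GC 14/26 = 53.8% ✓ — passes.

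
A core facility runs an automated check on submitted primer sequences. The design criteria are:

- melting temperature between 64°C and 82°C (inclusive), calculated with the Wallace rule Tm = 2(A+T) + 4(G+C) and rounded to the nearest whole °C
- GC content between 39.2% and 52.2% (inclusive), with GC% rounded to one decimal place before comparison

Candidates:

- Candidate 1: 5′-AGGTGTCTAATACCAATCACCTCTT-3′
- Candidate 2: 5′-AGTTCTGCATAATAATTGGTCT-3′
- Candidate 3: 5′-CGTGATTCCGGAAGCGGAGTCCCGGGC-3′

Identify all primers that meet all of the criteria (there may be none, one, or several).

Candidate 1 only.

Candidate 1 (25 nt, A=7 T=8 G=3 C=7): Tm = 2·15 + 4·10 = 70°C ✓; GC 10/25 = 40.0% ✓ — passes.
Candidate 2 (22 nt, A=6 T=9 G=4 C=3): Tm = 2·15 + 4·7 = 58°C, outside 64–82°C ✗; GC 7/22 = 31.8%, outside 39.2–52.2% ✗ — fails.
Candidate 3 (27 nt, A=4 T=4 G=11 C=8): Tm = 2·8 + 4·19 = 92°C, outside 64–82°C ✗; GC 19/27 = 70.4%, outside 39.2–52.2% ✗ — fails.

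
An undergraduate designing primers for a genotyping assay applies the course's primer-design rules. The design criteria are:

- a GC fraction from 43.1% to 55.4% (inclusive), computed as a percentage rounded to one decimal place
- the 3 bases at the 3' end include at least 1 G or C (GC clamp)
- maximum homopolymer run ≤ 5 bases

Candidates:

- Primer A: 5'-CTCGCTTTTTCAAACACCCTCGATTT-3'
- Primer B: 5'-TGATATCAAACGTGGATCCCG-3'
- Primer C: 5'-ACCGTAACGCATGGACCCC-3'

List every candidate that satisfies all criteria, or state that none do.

Primer A (26 nt, A=5 T=10 G=2 C=9): GC 11/26 = 42.3%, outside 43.1–55.4% ✗; 3' end TTT has 0 G/C, need ≥1 ✗; longest run = 5 ✓ — fails.
Primer B (21 nt, A=6 T=5 G=5 C=5): GC 10/21 = 47.6% ✓; 3' end CCG has 3 G/C ✓; longest run = 3 ✓ — passes.
Primer C (19 nt, A=5 T=2 G=4 C=8): GC 12/19 = 63.2%, outside 43.1–55.4% ✗; 3' end CCC has 3 G/C ✓; longest run = 4 ✓ — fails.

Primer B only.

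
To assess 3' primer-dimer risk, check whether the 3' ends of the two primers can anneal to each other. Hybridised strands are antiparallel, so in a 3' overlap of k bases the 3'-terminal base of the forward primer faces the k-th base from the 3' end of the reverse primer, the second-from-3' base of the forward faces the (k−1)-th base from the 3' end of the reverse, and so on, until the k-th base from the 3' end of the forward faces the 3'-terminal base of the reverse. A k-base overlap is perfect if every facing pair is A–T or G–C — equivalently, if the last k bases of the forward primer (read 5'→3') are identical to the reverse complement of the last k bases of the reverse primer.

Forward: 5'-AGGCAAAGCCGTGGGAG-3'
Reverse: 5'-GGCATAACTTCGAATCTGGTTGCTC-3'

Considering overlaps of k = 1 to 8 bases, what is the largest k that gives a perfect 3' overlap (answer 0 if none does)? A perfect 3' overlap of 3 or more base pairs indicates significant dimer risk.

Last 8 bases (5'→3') — forward …CGTGGGAG, reverse …GGTTGCTC.
Reverse complement of the reverse primer's last 8 bases: GAGCAACC; its first k bases are the reverse complement of the reverse primer's last k bases, so a perfect k-base overlap needs the forward primer's last k bases to equal them.
Comparing (forward last k vs required): k=1: G vs G ✓; k=2: AG vs GA ✗; k=3: GAG vs GAG ✓; k=4: GGAG vs GAGC ✗; k=5: GGGAG vs GAGCA ✗; k=6: TGGGAG vs GAGCAA ✗; k=7: GTGGGAG vs GAGCAAC ✗; k=8: CGTGGGAG vs GAGCAACC ✗.
Perfect overlaps at k = 1, 3; the largest is 3.

Longest perfect overlap: 3 complementary base pairs; significant dimer risk (threshold 3).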